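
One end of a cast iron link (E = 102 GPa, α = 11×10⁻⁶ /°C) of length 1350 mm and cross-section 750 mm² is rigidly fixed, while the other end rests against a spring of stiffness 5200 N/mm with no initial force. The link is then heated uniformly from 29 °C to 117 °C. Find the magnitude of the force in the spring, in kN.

If the spring were absent the link would lengthen by αΔT L = 11×10⁻⁶ × 88 × 1350 = 1.307 mm.
With a force P in the spring, the elastic change of the link is PL/(AE) and that of the spring is P/k; compatibility requires their sum to equal δ_free.
So P = δ_free / [L/(AE) + 1/k] = 1.307 / [ 1350/(750×102×10³) + 1/(5200) ].
P = 1.307 / 0.00021 = 6224 N.

P ≈ 6.22 kN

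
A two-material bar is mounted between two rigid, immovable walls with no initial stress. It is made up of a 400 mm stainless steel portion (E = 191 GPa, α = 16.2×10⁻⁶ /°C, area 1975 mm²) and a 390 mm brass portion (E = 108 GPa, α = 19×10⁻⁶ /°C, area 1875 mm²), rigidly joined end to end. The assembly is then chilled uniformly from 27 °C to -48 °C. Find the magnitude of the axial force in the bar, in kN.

P ≈ 349 kN (tensile)

With the walls removed the bar would change length by δ_free = Σ αᵢΔT Lᵢ = 16.2×10⁻⁶×75×400 + 19×10⁻⁶×75×390 = 1.042 mm.
The rigid supports impose zero overall length change; the single axial force P common to all segments must satisfy P Σ Lᵢ/(AᵢEᵢ) = δ_free.
The series flexibility is Σ Lᵢ/(AᵢEᵢ) = 400/(1975×191×10³) + 390/(1875×108×10³) = 2.986×10⁻⁶ mm/N.
So P = 1.042 / 2.986×10⁻⁶ = 348.8 kN, tensile.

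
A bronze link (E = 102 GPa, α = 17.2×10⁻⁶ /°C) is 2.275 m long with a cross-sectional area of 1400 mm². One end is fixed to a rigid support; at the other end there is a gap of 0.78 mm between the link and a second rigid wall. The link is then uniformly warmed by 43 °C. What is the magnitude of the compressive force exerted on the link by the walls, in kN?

P ≈ 56.7 kN

If the wall were absent the link would grow by αΔT L = 17.2×10⁻⁶ × 43 × 2275 = 1.683 mm.
The gap closes (δ_free > 0.78 mm) and the wall then resists a further 1.683 − 0.78 = 0.9026 mm of expansion.
Compatibility: PL/(AE) = 0.9026 mm, so σ = P/A = E × (0.9026/2275) = 40.47 MPa.
P = σA = 40.47 × 1400 = 56.65 kN.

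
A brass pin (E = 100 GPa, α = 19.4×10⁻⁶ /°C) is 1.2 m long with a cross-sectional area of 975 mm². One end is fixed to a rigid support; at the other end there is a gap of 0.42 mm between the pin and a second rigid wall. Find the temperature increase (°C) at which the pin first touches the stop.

Contact occurs when the free expansion equals the gap: αΔT L = 0.42 mm.
So ΔT = g/(αL) = 0.42/(19.4×10⁻⁶ × 1200) = 18.04 °C.

ΔT ≈ 18 °C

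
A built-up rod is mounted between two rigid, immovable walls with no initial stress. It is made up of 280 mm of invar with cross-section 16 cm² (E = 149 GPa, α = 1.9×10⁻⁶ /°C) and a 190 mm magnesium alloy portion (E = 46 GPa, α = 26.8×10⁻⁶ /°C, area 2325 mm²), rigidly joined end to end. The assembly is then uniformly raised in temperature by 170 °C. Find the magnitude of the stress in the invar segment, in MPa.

If the supports were absent, the total length change would be Σ αᵢΔT Lᵢ = 1.9×10⁻⁶×170×280 + 26.8×10⁻⁶×170×190 = 0.9561 mm.
The walls prevent any net length change, so an axial force P (same in every segment) develops. Compatibility: P · Σ Lᵢ/(AᵢEᵢ) = δ_free.
The series flexibility is Σ Lᵢ/(AᵢEᵢ) = 280/(1600×149×10³) + 190/(2325×46×10³) = 2.951×10⁻⁶ mm/N.
So P = 0.9561 / 2.951×10⁻⁶ = 324 kN, compressive.
σ_{invar} = P / A = 324000 / 1600 = 202.5 MPa.

σ ≈ 202 MPa (compressive)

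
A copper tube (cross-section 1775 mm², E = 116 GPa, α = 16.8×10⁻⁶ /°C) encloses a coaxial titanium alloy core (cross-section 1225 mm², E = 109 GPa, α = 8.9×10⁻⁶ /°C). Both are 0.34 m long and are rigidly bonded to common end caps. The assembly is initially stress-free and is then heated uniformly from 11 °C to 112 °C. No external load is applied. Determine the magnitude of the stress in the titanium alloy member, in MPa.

σ ≈ 52.8 MPa (tensile)

The copper has the larger α, so on heating it would change length more than the titanium alloy if both were free. The rigid plates force a common final length, so the copper is put into compression and the titanium alloy into tension, with equal and opposite forces P (no external load).
Compatibility of the two members (thermal + elastic change equal): (α₁ − α₂)ΔT = P·[1/(A₁E₁) + 1/(A₂E₂)].
|α₁ − α₂|·ΔT = 7.9×10⁻⁶ × 101 = 0.0007979.
1/(A₁E₁) + 1/(A₂E₂) = 1/(1775×116×10³) + 1/(1225×109×10³) = 1.235×10⁻⁸ N⁻¹.
P = 0.0007979 / 1.235×10⁻⁸ = 64630 N = 64.63 kN.
σ_{titanium alloy} = P/A₂ = 64630/1225 = 52.76 MPa, tensile.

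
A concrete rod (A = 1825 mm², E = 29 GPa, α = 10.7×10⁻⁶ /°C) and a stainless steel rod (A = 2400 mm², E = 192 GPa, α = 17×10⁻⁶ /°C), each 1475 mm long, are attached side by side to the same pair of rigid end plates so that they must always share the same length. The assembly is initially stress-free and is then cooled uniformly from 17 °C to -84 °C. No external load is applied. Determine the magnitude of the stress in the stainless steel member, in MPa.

The stainless steel has the larger α, so on cooling it would change length more than the concrete if both were free. The rigid plates force a common final length, so the stainless steel is put into tension and the concrete into compression, with equal and opposite forces P (no external load).
Setting the final lengths equal and cancelling L: (α₁ − α₂)ΔT = P/(A₁E₁) + P/(A₂E₂).
|α₁ − α₂|·ΔT = 6.3×10⁻⁶ × 101 = 0.0006363.
1/(A₁E₁) + 1/(A₂E₂) = 1/(1825×29×10³) + 1/(2400×192×10³) = 2.106×10⁻⁸ N⁻¹.
So P = 0.0006363 / 2.106×10⁻⁸ = 30.21 kN.
σ_{stainless steel} = P/A₂ = 30210/2400 = 12.59 MPa, tensile.

σ ≈ 12.6 MPa (tensile)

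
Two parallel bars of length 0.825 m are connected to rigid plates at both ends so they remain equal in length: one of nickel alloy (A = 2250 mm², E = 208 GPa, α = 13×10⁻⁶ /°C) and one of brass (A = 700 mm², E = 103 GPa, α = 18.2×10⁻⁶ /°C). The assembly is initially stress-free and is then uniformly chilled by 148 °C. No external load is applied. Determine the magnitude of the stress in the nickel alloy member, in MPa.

σ ≈ 21.4 MPa (compressive)

The brass has the larger α, so on cooling it would change length more than the nickel alloy if both were free. The rigid plates force a common final length, so the brass is put into tension and the nickel alloy into compression, with equal and opposite forces P (no external load).
Equating the net (thermal + elastic) strains gives |α₁ − α₂|·ΔT = P·[1/(A₁E₁) + 1/(A₂E₂)].
|α₁ − α₂|·ΔT = 5.2×10⁻⁶ × 148 = 0.0007696.
1/(A₁E₁) + 1/(A₂E₂) = 1/(2250×208×10³) + 1/(700×103×10³) = 1.601×10⁻⁸ N⁻¹.
So P = 0.0007696 / 1.601×10⁻⁸ = 48.08 kN.
σ_{nickel alloy} = P/A₁ = 48080/2250 = 21.37 MPa, compressive.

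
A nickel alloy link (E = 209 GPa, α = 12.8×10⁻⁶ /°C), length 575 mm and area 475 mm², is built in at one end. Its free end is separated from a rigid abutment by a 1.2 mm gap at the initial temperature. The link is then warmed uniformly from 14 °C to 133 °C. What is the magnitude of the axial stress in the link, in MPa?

Unrestrained expansion: δ_free = αΔT L = 12.8×10⁻⁶ × 119 × 575 = 0.8758 mm.
This is smaller than the 1.2 mm clearance, so the link expands freely without reaching the stop — the stress is zero.

σ ≈ 0 MPa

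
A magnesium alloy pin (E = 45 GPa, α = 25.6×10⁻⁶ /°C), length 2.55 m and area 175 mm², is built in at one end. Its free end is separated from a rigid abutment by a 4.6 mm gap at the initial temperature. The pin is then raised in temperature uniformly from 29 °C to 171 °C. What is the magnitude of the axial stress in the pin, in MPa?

σ ≈ 82.4 MPa (compressive)

Unrestrained expansion: δ_free = αΔT L = 25.6×10⁻⁶ × 142 × 2550 = 9.27 mm.
This exceeds the 4.6 mm gap, so the wall pushes back. The portion of expansion that must be recovered elastically is δ_free − gap = 9.27 − 4.6 = 4.67 mm.
That suppressed elongation corresponds to σ = E·Δ/L = 45×10³ × 4.67/2550 = 82.41 MPa.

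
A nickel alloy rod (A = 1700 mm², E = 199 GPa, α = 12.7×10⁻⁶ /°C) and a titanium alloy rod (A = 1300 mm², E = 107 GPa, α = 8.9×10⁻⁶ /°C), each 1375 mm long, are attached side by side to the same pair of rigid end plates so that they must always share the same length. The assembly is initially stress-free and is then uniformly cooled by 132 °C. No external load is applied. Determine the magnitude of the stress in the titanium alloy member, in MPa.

The nickel alloy has the larger α, so on cooling it would change length more than the titanium alloy if both were free. The rigid plates force a common final length, so the nickel alloy is put into tension and the titanium alloy into compression, with equal and opposite forces P (no external load).
Equating the net (thermal + elastic) strains gives |α₁ − α₂|·ΔT = P·[1/(A₁E₁) + 1/(A₂E₂)].
|α₁ − α₂|·ΔT = 3.8×10⁻⁶ × 132 = 0.0005016.
1/(A₁E₁) + 1/(A₂E₂) = 1/(1700×199×10³) + 1/(1300×107×10³) = 1.015×10⁻⁸ N⁻¹.
So P = 0.0005016 / 1.015×10⁻⁸ = 49.44 kN.
σ_{titanium alloy} = P/A₂ = 49440/1300 = 38.03 MPa, compressive.

σ ≈ 38 MPa (compressive)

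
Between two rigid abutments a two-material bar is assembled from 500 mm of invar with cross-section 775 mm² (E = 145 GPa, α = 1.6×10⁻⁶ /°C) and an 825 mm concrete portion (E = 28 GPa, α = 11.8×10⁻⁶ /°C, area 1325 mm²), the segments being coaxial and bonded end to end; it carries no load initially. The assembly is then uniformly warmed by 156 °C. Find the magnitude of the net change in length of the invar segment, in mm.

Free thermal expansion of the whole bar: Σ αᵢΔT Lᵢ = 1.6×10⁻⁶×156×500 + 11.8×10⁻⁶×156×825 = 1.643 mm.
The walls prevent any net length change, so an axial force P (same in every segment) develops. Compatibility: P · Σ Lᵢ/(AᵢEᵢ) = δ_free.
Σ Lᵢ/(AᵢEᵢ) = 500/(775×145×10³) + 825/(1325×28×10³) = 2.669×10⁻⁵ mm/N.
So P = 1.643 / 2.669×10⁻⁵ = 61.58 kN, compressive.
For the invar segment, free thermal change = 1.6×10⁻⁶×156×500 = 0.1248 mm and elastic change from P = 61580×500/(775×145×10³) = 0.274 mm; these oppose, so the net change is 0.149 mm (segment shortens).

|ΔL| ≈ 0.149 mm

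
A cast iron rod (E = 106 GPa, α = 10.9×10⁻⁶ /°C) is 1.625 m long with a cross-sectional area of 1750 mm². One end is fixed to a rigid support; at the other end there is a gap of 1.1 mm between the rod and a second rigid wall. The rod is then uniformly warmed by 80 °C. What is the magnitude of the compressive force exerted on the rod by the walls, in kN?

P ≈ 36.2 kN

If the wall were absent the rod would grow by αΔT L = 10.9×10⁻⁶ × 80 × 1625 = 1.417 mm.
The gap closes (δ_free > 1.1 mm) and the wall then resists a further 1.417 − 1.1 = 0.317 mm of expansion.
Compatibility: PL/(AE) = 0.317 mm, so σ = P/A = E × (0.317/1625) = 20.68 MPa.
Force on the wall = σA = 20.68 × 1750 mm² = 36.19 kN.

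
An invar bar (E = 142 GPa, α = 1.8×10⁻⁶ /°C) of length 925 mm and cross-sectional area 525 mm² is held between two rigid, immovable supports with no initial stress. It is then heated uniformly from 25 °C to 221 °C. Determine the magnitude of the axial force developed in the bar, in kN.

With zero net strain, σ = E·αΔT = 142 GPa × 1.8×10⁻⁶ × 196 = 50.1 MPa.
Axial force P = σA = 50.1 × 525 = 26300 N = 26.3 kN, compressive.

P ≈ 26.3 kN (compressive)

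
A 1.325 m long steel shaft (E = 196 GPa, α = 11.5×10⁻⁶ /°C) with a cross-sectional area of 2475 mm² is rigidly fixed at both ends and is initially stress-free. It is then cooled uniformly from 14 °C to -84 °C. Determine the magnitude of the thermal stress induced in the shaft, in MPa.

σ ≈ 221 MPa (tensile)

The supports are rigid, so the total axial strain is zero. The restrained thermal strain is ε = αΔT = 11.5×10⁻⁶ × 98 = 1127×10⁻⁶.
The stress required to suppress this strain is σ = Eε = 196×10³ × 1127×10⁻⁶ = 220.9 MPa, tensile since the shaft is trying to contract.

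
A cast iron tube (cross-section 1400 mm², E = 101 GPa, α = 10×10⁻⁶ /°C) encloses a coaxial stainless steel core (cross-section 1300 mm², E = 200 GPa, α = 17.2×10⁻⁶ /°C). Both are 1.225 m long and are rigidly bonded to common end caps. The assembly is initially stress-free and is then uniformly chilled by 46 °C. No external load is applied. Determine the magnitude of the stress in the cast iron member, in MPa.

The stainless steel has the larger α, so on cooling it would change length more than the cast iron if both were free. The rigid plates force a common final length, so the stainless steel is put into tension and the cast iron into compression, with equal and opposite forces P (no external load).
Equating the net (thermal + elastic) strains gives |α₁ − α₂|·ΔT = P·[1/(A₁E₁) + 1/(A₂E₂)].
|α₁ − α₂|·ΔT = 7.2×10⁻⁶ × 46 = 0.0003312.
1/(A₁E₁) + 1/(A₂E₂) = 1/(1400×101×10³) + 1/(1300×200×10³) = 1.092×10⁻⁸ N⁻¹.
So P = 0.0003312 / 1.092×10⁻⁸ = 30.33 kN.
σ_{cast iron} = P/A₁ = 30330/1400 = 21.67 MPa, compressive.

σ ≈ 21.7 MPa (compressive)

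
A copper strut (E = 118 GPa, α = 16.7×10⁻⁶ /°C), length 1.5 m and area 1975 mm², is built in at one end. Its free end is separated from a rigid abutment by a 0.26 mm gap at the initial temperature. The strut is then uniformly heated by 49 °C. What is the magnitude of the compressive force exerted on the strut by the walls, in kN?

Unrestrained expansion: δ_free = αΔT L = 16.7×10⁻⁶ × 49 × 1500 = 1.227 mm.
The gap closes (δ_free > 0.26 mm) and the wall then resists a further 1.227 − 0.26 = 0.9674 mm of expansion.
Compatibility: PL/(AE) = 0.9674 mm, so σ = P/A = E × (0.9674/1500) = 76.11 MPa.
P = σA = 76.11 × 1975 = 150.3 kN.

P ≈ 150 kN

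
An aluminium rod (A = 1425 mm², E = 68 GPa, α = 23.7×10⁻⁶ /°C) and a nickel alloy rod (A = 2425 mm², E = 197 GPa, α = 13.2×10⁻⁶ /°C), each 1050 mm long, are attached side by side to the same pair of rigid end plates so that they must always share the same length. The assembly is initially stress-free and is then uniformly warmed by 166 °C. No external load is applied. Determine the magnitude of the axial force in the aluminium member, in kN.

P ≈ 140 kN (compressive in the aluminium)

Both members must finish at the same length. With the larger α, the aluminium tends to over-expand; the plates restrain it, putting the aluminium in compression and the nickel alloy in tension. With no external load the two internal forces are equal and opposite, magnitude P.
Setting the final lengths equal and cancelling L: (α₁ − α₂)ΔT = P/(A₁E₁) + P/(A₂E₂).
|α₁ − α₂|·ΔT = 10.5×10⁻⁶ × 166 = 0.001743.
1/(A₁E₁) + 1/(A₂E₂) = 1/(1425×68×10³) + 1/(2425×197×10³) = 1.241×10⁻⁸ N⁻¹.
So P = 0.001743 / 1.241×10⁻⁸ = 140.4 kN.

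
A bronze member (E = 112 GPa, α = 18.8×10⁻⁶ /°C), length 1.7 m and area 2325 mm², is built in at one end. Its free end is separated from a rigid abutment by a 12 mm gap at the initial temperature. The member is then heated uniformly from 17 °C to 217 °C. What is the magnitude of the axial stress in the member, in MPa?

Unrestrained expansion: δ_free = αΔT L = 18.8×10⁻⁶ × 200 × 1700 = 6.392 mm.
This is smaller than the 12 mm clearance, so the member expands freely without reaching the stop — the stress is zero.

σ ≈ 0 MPa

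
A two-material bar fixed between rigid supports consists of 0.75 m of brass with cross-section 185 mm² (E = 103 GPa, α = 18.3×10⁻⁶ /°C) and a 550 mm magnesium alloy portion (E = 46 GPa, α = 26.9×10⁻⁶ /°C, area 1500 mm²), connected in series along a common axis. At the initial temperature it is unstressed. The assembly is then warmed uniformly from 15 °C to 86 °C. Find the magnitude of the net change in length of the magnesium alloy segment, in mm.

If the supports were absent, the total length change would be Σ αᵢΔT Lᵢ = 18.3×10⁻⁶×71×750 + 26.9×10⁻⁶×71×550 = 2.025 mm.
The walls prevent any net length change, so an axial force P (same in every segment) develops. Compatibility: P · Σ Lᵢ/(AᵢEᵢ) = δ_free.
The series flexibility is Σ Lᵢ/(AᵢEᵢ) = 750/(185×103×10³) + 550/(1500×46×10³) = 4.733×10⁻⁵ mm/N.
Hence P = δ_free / Σ(L/AE) = 2.025/4.733×10⁻⁵ = 42.78 kN (compressive).
For the magnesium alloy segment, free thermal change = 26.9×10⁻⁶×71×550 = 1.05 mm and elastic change from P = 42780×550/(1500×46×10³) = 0.341 mm; these oppose, so the net change is 0.709 mm (segment lengthens).

|ΔL| ≈ 0.709 mm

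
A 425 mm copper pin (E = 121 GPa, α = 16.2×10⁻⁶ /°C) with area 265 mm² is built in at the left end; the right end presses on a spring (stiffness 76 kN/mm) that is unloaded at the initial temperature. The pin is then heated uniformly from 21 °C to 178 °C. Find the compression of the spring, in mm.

δ ≈ 0.538 mm

If the spring were absent the pin would lengthen by αΔT L = 16.2×10⁻⁶ × 157 × 425 = 1.081 mm.
Let P be the compressive force at the spring. The pin shortens elastically by PL/(AE) and the spring compresses by P/k; together these equal δ_free.
So P = δ_free / [L/(AE) + 1/k] = 1.081 / [ 425/(265×121×10³) + 1/(76×10³) ].
P = 1.081 / 2.641×10⁻⁵ = 40930 N.
Spring compression = P/k = 40930/(76×10³) = 0.5385 mm.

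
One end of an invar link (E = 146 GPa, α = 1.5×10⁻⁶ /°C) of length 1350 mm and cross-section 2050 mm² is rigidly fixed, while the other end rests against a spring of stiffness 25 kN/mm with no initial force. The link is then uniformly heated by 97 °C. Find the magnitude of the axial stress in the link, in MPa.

The unrestrained thermal change is αΔT L = 1.5×10⁻⁶ × 97 × 1350 = 0.1964 mm.
With a force P in the spring, the elastic change of the link is PL/(AE) and that of the spring is P/k; compatibility requires their sum to equal δ_free.
So P = δ_free / [L/(AE) + 1/k] = 0.1964 / [ 1350/(2050×146×10³) + 1/(25×10³) ].
P = 0.1964 / 4.451×10⁻⁵ = 4413 N.
σ = P/A = 4413/2050 = 2.153 MPa.

σ ≈ 2.15 MPa (compressive)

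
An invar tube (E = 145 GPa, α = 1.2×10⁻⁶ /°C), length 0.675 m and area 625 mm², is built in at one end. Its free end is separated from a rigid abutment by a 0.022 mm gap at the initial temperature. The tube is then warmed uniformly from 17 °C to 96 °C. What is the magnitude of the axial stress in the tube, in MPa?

Free thermal elongation = αΔT L = 1.2×10⁻⁶ × 79 × 675 = 0.06399 mm.
The gap closes (δ_free > 0.022 mm) and the wall then resists a further 0.06399 − 0.022 = 0.04199 mm of expansion.
Compatibility: PL/(AE) = 0.04199 mm, so σ = P/A = E × (0.04199/675) = 9.02 MPa.

σ ≈ 9.02 MPa (compressive)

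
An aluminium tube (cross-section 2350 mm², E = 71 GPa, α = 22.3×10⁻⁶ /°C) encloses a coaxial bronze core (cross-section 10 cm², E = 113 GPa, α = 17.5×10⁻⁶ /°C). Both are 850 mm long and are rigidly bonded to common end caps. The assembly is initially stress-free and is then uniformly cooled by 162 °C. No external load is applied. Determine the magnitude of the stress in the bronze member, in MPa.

Both members must finish at the same length. With the larger α, the aluminium tends to over-contract; the plates restrain it, putting the aluminium in tension and the bronze in compression. With no external load the two internal forces are equal and opposite, magnitude P.
Setting the final lengths equal and cancelling L: (α₁ − α₂)ΔT = P/(A₁E₁) + P/(A₂E₂).
|α₁ − α₂|·ΔT = 4.8×10⁻⁶ × 162 = 0.0007776.
1/(A₁E₁) + 1/(A₂E₂) = 1/(2350×71×10³) + 1/(1000×113×10³) = 1.484×10⁻⁸ N⁻¹.
P = 0.0007776 / 1.484×10⁻⁸ = 52390 N = 52.39 kN.
σ_{bronze} = P/A₂ = 52390/1000 = 52.39 MPa, compressive.

σ ≈ 52.4 MPa (compressive)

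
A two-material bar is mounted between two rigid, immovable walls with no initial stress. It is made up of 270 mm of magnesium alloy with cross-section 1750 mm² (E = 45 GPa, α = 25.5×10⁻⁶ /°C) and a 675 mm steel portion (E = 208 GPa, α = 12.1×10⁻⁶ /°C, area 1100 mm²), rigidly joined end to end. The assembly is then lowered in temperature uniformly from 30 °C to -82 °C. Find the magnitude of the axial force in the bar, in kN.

P ≈ 264 kN (tensile)

Free thermal contraction of the whole bar: Σ αᵢΔT Lᵢ = 25.5×10⁻⁶×112×270 + 12.1×10⁻⁶×112×675 = 1.686 mm.
The walls prevent any net length change, so an axial force P (same in every segment) develops. Compatibility: P · Σ Lᵢ/(AᵢEᵢ) = δ_free.
Σ Lᵢ/(AᵢEᵢ) = 270/(1750×45×10³) + 675/(1100×208×10³) = 6.379×10⁻⁶ mm/N.
So P = 1.686 / 6.379×10⁻⁶ = 264.3 kN, tensile.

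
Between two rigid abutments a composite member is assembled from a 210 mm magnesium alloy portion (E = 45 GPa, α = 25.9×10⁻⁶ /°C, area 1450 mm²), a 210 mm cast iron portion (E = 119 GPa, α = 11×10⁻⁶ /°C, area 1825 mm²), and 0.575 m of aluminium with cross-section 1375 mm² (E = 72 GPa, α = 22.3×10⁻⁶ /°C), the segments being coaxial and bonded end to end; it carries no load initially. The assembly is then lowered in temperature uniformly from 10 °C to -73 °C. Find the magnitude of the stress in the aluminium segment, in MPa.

With the walls removed the bar would change length by δ_free = Σ αᵢΔT Lᵢ = 25.9×10⁻⁶×83×210 + 11×10⁻⁶×83×210 + 22.3×10⁻⁶×83×575 = 1.707 mm.
The rigid supports impose zero overall length change; the single axial force P common to all segments must satisfy P Σ Lᵢ/(AᵢEᵢ) = δ_free.
The series flexibility is Σ Lᵢ/(AᵢEᵢ) = 210/(1450×45×10³) + 210/(1825×119×10³) + 575/(1375×72×10³) = 9.993×10⁻⁶ mm/N.
P = 1.707 / 9.993×10⁻⁶ = 170900 N = 170.9 kN, tensile.
σ_{aluminium} = P / A = 170900 / 1375 = 124.3 MPa.

σ ≈ 124 MPa (tensile)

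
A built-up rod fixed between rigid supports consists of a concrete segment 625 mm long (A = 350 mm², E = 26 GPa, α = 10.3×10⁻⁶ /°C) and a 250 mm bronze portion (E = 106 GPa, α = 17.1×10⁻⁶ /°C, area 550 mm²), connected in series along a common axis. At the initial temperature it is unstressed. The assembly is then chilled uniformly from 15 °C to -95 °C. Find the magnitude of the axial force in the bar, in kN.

If the supports were absent, the total length change would be Σ αᵢΔT Lᵢ = 10.3×10⁻⁶×110×625 + 17.1×10⁻⁶×110×250 = 1.178 mm.
The walls prevent any net length change, so an axial force P (same in every segment) develops. Compatibility: P · Σ Lᵢ/(AᵢEᵢ) = δ_free.
Σ Lᵢ/(AᵢEᵢ) = 625/(350×26×10³) + 250/(550×106×10³) = 7.297×10⁻⁵ mm/N.
So P = 1.178 / 7.297×10⁻⁵ = 16.15 kN, tensile.

P ≈ 16.1 kN (tensile)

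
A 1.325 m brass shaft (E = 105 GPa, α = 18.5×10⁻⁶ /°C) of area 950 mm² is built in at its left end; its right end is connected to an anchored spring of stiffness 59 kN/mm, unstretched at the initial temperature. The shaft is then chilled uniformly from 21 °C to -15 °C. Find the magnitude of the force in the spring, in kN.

P ≈ 29.2 kN

Free thermal contraction: δ_free = αΔT L = 18.5×10⁻⁶ × 36 × 1325 = 0.8824 mm.
Let P be the tensile force in the spring. The shaft extends elastically by PL/(AE) and the spring stretches by P/k; together these equal δ_free.
P [ L/(AE) + 1/k ] = δ_free → P [ 1325/(950×105×10³) + 1/(59×10³) ] = 0.8824.
P = 0.8824 / 3.023×10⁻⁵ = 29190 N.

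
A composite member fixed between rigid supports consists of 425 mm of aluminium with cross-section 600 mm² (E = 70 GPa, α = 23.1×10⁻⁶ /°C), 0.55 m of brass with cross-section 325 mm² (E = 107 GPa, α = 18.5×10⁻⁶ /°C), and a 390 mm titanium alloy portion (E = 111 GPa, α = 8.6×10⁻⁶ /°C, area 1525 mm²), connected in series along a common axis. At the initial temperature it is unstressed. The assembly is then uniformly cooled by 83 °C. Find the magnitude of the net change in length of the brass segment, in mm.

|ΔL| ≈ 0.241 mm

Free thermal contraction of the whole bar: Σ αᵢΔT Lᵢ = 23.1×10⁻⁶×83×425 + 18.5×10⁻⁶×83×550 + 8.6×10⁻⁶×83×390 = 1.938 mm.
The walls prevent any net length change, so an axial force P (same in every segment) develops. Compatibility: P · Σ Lᵢ/(AᵢEᵢ) = δ_free.
Σ Lᵢ/(AᵢEᵢ) = 425/(600×70×10³) + 550/(325×107×10³) + 390/(1525×111×10³) = 2.824×10⁻⁵ mm/N.
P = 1.938 / 2.824×10⁻⁵ = 68620 N = 68.62 kN, tensile.
For the brass segment, free thermal change = 18.5×10⁻⁶×83×550 = 0.8445 mm and elastic change from P = 68620×550/(325×107×10³) = 1.085 mm; these oppose, so the net change is 0.241 mm (segment lengthens).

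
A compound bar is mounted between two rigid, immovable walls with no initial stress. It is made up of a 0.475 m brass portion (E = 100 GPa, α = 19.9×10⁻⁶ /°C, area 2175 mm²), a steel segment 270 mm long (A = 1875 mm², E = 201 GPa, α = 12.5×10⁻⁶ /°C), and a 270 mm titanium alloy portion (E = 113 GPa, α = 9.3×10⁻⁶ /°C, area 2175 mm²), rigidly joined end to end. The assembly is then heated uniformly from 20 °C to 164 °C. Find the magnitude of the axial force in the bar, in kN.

P ≈ 552 kN (compressive)

With the walls removed the bar would change length by δ_free = Σ αᵢΔT Lᵢ = 19.9×10⁻⁶×144×475 + 12.5×10⁻⁶×144×270 + 9.3×10⁻⁶×144×270 = 2.209 mm.
The rigid supports impose zero overall length change; the single axial force P common to all segments must satisfy P Σ Lᵢ/(AᵢEᵢ) = δ_free.
Σ Lᵢ/(AᵢEᵢ) = 475/(2175×100×10³) + 270/(1875×201×10³) + 270/(2175×113×10³) = 3.999×10⁻⁶ mm/N.
Hence P = δ_free / Σ(L/AE) = 2.209/3.999×10⁻⁶ = 552.3 kN (compressive).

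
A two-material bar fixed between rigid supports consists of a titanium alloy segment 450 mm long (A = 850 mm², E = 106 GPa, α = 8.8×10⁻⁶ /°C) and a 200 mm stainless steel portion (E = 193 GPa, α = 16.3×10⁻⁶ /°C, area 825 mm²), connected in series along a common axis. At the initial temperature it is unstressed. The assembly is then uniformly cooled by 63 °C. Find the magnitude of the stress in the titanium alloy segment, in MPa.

σ ≈ 85.6 MPa (tensile)

With the walls removed the bar would change length by δ_free = Σ αᵢΔT Lᵢ = 8.8×10⁻⁶×63×450 + 16.3×10⁻⁶×63×200 = 0.4549 mm.
The walls prevent any net length change, so an axial force P (same in every segment) develops. Compatibility: P · Σ Lᵢ/(AᵢEᵢ) = δ_free.
The series flexibility is Σ Lᵢ/(AᵢEᵢ) = 450/(850×106×10³) + 200/(825×193×10³) = 6.251×10⁻⁶ mm/N.
So P = 0.4549 / 6.251×10⁻⁶ = 72.77 kN, tensile.
σ_{titanium alloy} = P / A = 72770 / 850 = 85.61 MPa.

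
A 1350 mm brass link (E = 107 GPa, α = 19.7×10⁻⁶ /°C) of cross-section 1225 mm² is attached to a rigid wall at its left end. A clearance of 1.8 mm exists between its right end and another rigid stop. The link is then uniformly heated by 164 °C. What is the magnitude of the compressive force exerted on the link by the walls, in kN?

P ≈ 249 kN

If the wall were absent the link would grow by αΔT L = 19.7×10⁻⁶ × 164 × 1350 = 4.362 mm.
After closing the 1.8 mm clearance, 4.362 − 1.8 = 2.562 mm of expansion remains to be suppressed by the wall.
Compatibility: PL/(AE) = 2.562 mm, so σ = P/A = E × (2.562/1350) = 203 MPa.
P = σA = 203 × 1225 = 248.7 kN.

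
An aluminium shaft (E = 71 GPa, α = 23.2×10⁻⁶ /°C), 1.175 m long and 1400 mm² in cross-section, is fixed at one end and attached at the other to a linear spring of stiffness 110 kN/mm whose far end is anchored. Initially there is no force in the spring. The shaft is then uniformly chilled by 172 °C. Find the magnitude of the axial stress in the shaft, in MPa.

σ ≈ 160 MPa (tensile)

Free thermal contraction: δ_free = αΔT L = 23.2×10⁻⁶ × 172 × 1175 = 4.689 mm.
With a force P in the spring, the elastic change of the shaft is PL/(AE) and that of the spring is P/k; compatibility requires their sum to equal δ_free.
P [ L/(AE) + 1/k ] = δ_free → P [ 1175/(1400×71×10³) + 1/(110×10³) ] = 4.689.
P = 4.689 / 2.091×10⁻⁵ = 224200 N.
σ = P/A = 224200/1400 = 160.2 MPa.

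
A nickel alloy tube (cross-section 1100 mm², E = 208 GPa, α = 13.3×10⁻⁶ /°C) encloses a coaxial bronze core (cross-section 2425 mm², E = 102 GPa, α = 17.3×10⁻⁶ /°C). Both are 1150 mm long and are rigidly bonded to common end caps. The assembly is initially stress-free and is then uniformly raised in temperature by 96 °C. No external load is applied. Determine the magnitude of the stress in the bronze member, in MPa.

σ ≈ 18.8 MPa (compressive)

The bronze has the larger α, so on heating it would change length more than the nickel alloy if both were free. The rigid plates force a common final length, so the bronze is put into compression and the nickel alloy into tension, with equal and opposite forces P (no external load).
Compatibility of the two members (thermal + elastic change equal): (α₁ − α₂)ΔT = P·[1/(A₁E₁) + 1/(A₂E₂)].
|α₁ − α₂|·ΔT = 4×10⁻⁶ × 96 = 0.000384.
1/(A₁E₁) + 1/(A₂E₂) = 1/(1100×208×10³) + 1/(2425×102×10³) = 8.413×10⁻⁹ N⁻¹.
So P = 0.000384 / 8.413×10⁻⁹ = 45.64 kN.
σ_{bronze} = P/A₂ = 45640/2425 = 18.82 MPa, compressive.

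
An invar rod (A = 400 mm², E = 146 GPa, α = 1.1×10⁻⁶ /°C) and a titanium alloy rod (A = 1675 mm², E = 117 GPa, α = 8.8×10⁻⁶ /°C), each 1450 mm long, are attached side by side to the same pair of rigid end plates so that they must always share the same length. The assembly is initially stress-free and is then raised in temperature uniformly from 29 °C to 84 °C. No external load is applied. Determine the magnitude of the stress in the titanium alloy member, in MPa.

σ ≈ 11.4 MPa (compressive)

Equilibrium of a rigid end plate with no external load gives equal and opposite internal forces ±P in the two members. Since α_{titanium alloy} > α_{invar}, heating drives the titanium alloy into compression and the invar into tension.
Compatibility of the two members (thermal + elastic change equal): (α₁ − α₂)ΔT = P·[1/(A₁E₁) + 1/(A₂E₂)].
|α₁ − α₂|·ΔT = 7.7×10⁻⁶ × 55 = 0.0004235.
1/(A₁E₁) + 1/(A₂E₂) = 1/(400×146×10³) + 1/(1675×117×10³) = 2.223×10⁻⁸ N⁻¹.
So P = 0.0004235 / 2.223×10⁻⁸ = 19.05 kN.
σ_{titanium alloy} = P/A₂ = 19050/1675 = 11.38 MPa, compressive.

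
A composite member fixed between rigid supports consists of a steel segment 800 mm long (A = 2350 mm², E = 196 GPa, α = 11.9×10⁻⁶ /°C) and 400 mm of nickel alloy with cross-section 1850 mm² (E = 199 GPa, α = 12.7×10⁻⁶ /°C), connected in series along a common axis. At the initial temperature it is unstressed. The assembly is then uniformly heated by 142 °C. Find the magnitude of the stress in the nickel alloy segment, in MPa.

Free thermal expansion of the whole bar: Σ αᵢΔT Lᵢ = 11.9×10⁻⁶×142×800 + 12.7×10⁻⁶×142×400 = 2.073 mm.
Since the ends are fixed, an axial force P builds up, equal in every segment, with P · Σ Lᵢ/(AᵢEᵢ) = δ_free.
The series flexibility is Σ Lᵢ/(AᵢEᵢ) = 800/(2350×196×10³) + 400/(1850×199×10³) = 2.823×10⁻⁶ mm/N.
So P = 2.073 / 2.823×10⁻⁶ = 734.3 kN, compressive.
σ_{nickel alloy} = P / A = 734300 / 1850 = 396.9 MPa.

σ ≈ 397 MPa (compressive)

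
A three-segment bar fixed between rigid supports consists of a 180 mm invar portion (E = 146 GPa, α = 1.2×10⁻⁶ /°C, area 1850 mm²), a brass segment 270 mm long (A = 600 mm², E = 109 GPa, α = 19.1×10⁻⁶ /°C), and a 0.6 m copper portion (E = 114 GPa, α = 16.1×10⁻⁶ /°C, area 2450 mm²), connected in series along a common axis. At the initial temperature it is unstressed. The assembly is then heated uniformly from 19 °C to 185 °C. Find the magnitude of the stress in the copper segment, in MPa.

With the walls removed the bar would change length by δ_free = Σ αᵢΔT Lᵢ = 1.2×10⁻⁶×166×180 + 19.1×10⁻⁶×166×270 + 16.1×10⁻⁶×166×600 = 2.495 mm.
The rigid supports impose zero overall length change; the single axial force P common to all segments must satisfy P Σ Lᵢ/(AᵢEᵢ) = δ_free.
The series flexibility is Σ Lᵢ/(AᵢEᵢ) = 180/(1850×146×10³) + 270/(600×109×10³) + 600/(2450×114×10³) = 6.943×10⁻⁶ mm/N.
So P = 2.495 / 6.943×10⁻⁶ = 359.4 kN, compressive.
σ_{copper} = P / A = 359400 / 2450 = 146.7 MPa.

σ ≈ 147 MPa (compressive)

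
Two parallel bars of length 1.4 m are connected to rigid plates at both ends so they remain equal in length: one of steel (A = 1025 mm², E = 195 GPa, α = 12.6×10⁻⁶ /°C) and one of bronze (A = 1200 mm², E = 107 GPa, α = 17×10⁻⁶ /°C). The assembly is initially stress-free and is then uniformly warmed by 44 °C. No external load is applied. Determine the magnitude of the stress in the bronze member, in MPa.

σ ≈ 12.6 MPa (compressive)

Both members must finish at the same length. With the larger α, the bronze tends to over-expand; the plates restrain it, putting the bronze in compression and the steel in tension. With no external load the two internal forces are equal and opposite, magnitude P.
Equating the net (thermal + elastic) strains gives |α₁ − α₂|·ΔT = P·[1/(A₁E₁) + 1/(A₂E₂)].
|α₁ − α₂|·ΔT = 4.4×10⁻⁶ × 44 = 0.0001936.
1/(A₁E₁) + 1/(A₂E₂) = 1/(1025×195×10³) + 1/(1200×107×10³) = 1.279×10⁻⁸ N⁻¹.
So P = 0.0001936 / 1.279×10⁻⁸ = 15.14 kN.
σ_{bronze} = P/A₂ = 15140/1200 = 12.61 MPa, compressive.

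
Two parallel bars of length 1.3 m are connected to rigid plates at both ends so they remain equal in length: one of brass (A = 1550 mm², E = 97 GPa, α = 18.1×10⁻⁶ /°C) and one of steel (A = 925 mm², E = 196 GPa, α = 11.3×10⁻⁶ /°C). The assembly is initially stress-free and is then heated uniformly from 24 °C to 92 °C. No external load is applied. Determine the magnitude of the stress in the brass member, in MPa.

Equilibrium of a rigid end plate with no external load gives equal and opposite internal forces ±P in the two members. Since α_{brass} > α_{steel}, heating drives the brass into compression and the steel into tension.
Equating the net (thermal + elastic) strains gives |α₁ − α₂|·ΔT = P·[1/(A₁E₁) + 1/(A₂E₂)].
|α₁ − α₂|·ΔT = 6.8×10⁻⁶ × 68 = 0.0004624.
1/(A₁E₁) + 1/(A₂E₂) = 1/(1550×97×10³) + 1/(925×196×10³) = 1.217×10⁻⁸ N⁻¹.
P = 0.0004624 / 1.217×10⁻⁸ = 38000 N = 38 kN.
σ_{brass} = P/A₁ = 38000/1550 = 24.52 MPa, compressive.

σ ≈ 24.5 MPa (compressive)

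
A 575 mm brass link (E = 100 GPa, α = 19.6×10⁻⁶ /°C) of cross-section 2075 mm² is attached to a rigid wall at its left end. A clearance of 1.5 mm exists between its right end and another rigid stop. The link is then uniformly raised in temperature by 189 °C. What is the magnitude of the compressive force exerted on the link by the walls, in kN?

P ≈ 227 kN

Free thermal elongation = αΔT L = 19.6×10⁻⁶ × 189 × 575 = 2.13 mm.
The gap closes (δ_free > 1.5 mm) and the wall then resists a further 2.13 − 1.5 = 0.63 mm of expansion.
So σ = E(δ_free − g)/L = 100×10³ × 0.63/575 = 109.6 MPa.
P = σA = 109.6 × 2075 = 227.4 kN.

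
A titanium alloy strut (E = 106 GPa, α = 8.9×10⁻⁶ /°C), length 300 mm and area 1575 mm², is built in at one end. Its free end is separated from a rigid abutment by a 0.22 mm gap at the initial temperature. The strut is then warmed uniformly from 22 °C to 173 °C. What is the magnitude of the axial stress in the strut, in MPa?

Free thermal elongation = αΔT L = 8.9×10⁻⁶ × 151 × 300 = 0.4032 mm.
This exceeds the 0.22 mm gap, so the wall pushes back. The portion of expansion that must be recovered elastically is δ_free − gap = 0.4032 − 0.22 = 0.1832 mm.
Compatibility: PL/(AE) = 0.1832 mm, so σ = P/A = E × (0.1832/300) = 64.72 MPa.

σ ≈ 64.7 MPa (compressive)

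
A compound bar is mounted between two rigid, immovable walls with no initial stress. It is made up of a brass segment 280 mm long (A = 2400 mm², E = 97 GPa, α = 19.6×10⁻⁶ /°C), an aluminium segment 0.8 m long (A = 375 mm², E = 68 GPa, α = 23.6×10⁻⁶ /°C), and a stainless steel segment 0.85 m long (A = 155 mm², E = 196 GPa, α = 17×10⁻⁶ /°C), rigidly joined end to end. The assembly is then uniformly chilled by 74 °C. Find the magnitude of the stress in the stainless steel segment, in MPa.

If the supports were absent, the total length change would be Σ αᵢΔT Lᵢ = 19.6×10⁻⁶×74×280 + 23.6×10⁻⁶×74×800 + 17×10⁻⁶×74×850 = 2.873 mm.
Since the ends are fixed, an axial force P builds up, equal in every segment, with P · Σ Lᵢ/(AᵢEᵢ) = δ_free.
Σ Lᵢ/(AᵢEᵢ) = 280/(2400×97×10³) + 800/(375×68×10³) + 850/(155×196×10³) = 6.055×10⁻⁵ mm/N.
P = 2.873 / 6.055×10⁻⁵ = 47440 N = 47.44 kN, tensile.
σ_{stainless steel} = P / A = 47440 / 155 = 306 MPa.

σ ≈ 306 MPa (tensile)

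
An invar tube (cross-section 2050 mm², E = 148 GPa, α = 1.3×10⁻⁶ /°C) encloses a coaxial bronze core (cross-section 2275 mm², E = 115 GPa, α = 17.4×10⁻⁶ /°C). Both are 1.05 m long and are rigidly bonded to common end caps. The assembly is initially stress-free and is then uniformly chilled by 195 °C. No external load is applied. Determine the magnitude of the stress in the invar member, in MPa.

Both members must finish at the same length. With the larger α, the bronze tends to over-contract; the plates restrain it, putting the bronze in tension and the invar in compression. With no external load the two internal forces are equal and opposite, magnitude P.
Setting the final lengths equal and cancelling L: (α₁ − α₂)ΔT = P/(A₁E₁) + P/(A₂E₂).
|α₁ − α₂|·ΔT = 16.1×10⁻⁶ × 195 = 0.003139.
1/(A₁E₁) + 1/(A₂E₂) = 1/(2050×148×10³) + 1/(2275×115×10³) = 7.118×10⁻⁹ N⁻¹.
P = 0.003139 / 7.118×10⁻⁹ = 441000 N = 441 kN.
σ_{invar} = P/A₁ = 441000/2050 = 215.1 MPa, compressive.

σ ≈ 215 MPa (compressive)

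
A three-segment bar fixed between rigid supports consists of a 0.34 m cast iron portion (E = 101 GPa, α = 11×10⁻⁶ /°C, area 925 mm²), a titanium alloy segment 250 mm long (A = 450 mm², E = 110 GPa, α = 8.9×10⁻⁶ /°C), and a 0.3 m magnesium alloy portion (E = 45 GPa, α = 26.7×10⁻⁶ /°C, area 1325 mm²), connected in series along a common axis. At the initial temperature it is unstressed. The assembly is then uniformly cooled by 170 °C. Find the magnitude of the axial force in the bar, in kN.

P ≈ 173 kN (tensile)

Free thermal contraction of the whole bar: Σ αᵢΔT Lᵢ = 11×10⁻⁶×170×340 + 8.9×10⁻⁶×170×250 + 26.7×10⁻⁶×170×300 = 2.376 mm.
The rigid supports impose zero overall length change; the single axial force P common to all segments must satisfy P Σ Lᵢ/(AᵢEᵢ) = δ_free.
The series flexibility is Σ Lᵢ/(AᵢEᵢ) = 340/(925×101×10³) + 250/(450×110×10³) + 300/(1325×45×10³) = 1.372×10⁻⁵ mm/N.
P = 2.376 / 1.372×10⁻⁵ = 173100 N = 173.1 kN, tensile.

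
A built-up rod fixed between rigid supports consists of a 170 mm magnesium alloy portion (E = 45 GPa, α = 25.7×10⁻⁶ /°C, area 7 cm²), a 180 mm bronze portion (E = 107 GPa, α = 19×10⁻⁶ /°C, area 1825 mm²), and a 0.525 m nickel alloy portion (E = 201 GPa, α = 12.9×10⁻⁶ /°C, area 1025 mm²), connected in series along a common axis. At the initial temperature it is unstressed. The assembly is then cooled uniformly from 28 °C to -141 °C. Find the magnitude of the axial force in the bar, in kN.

With the walls removed the bar would change length by δ_free = Σ αᵢΔT Lᵢ = 25.7×10⁻⁶×169×170 + 19×10⁻⁶×169×180 + 12.9×10⁻⁶×169×525 = 2.461 mm.
Since the ends are fixed, an axial force P builds up, equal in every segment, with P · Σ Lᵢ/(AᵢEᵢ) = δ_free.
The series flexibility is Σ Lᵢ/(AᵢEᵢ) = 170/(700×45×10³) + 180/(1825×107×10³) + 525/(1025×201×10³) = 8.867×10⁻⁶ mm/N.
Hence P = δ_free / Σ(L/AE) = 2.461/8.867×10⁻⁶ = 277.5 kN (tensile).

P ≈ 278 kN (tensile)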